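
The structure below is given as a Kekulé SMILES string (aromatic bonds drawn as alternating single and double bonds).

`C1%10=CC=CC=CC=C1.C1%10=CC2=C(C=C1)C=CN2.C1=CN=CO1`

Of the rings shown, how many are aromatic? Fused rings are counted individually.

The SMILES encodes an eight-membered carbon ring with four alternating C=C double bonds; a six-membered carbon ring with three alternating C=C double bonds, fused to a five-membered ring containing one N–H nitrogen and two C=C double bonds; a five-membered ring with an oxygen at position 1 and a nitrogen at position 3 (in a C=N bond), with two double bonds.
The 8-membered ring has only sp² ring atoms; a planar conformation would have a fully conjugated π system of 8 electrons. But 8 = 4(2), which is 4n not 4n+2, so it is not aromatic (cyclooctatetraene) — cyclooctatetraene distorts into a non-planar tub to avoid antiaromaticity.
The fused 6/5-membered bicyclic (with one N–H) is a single π system with 9 sp² atoms and 10 π electrons from ring double bonds plus a heteroatom lone pair. 10 = 4(2)+2, so the system is aromatic and both rings count as aromatic (indole).
The 5-membered ring with one oxygen and one =N– is fully conjugated (every ring atom contributes a p orbital); 2 ring double bonds (4 π electrons) plus a heteroatom lone pair (2) give 6 π electrons. That satisfies 4n+2 with n=1, so it is aromatic (oxazole).
3 of the 4 rings are aromatic. Total: 3.

3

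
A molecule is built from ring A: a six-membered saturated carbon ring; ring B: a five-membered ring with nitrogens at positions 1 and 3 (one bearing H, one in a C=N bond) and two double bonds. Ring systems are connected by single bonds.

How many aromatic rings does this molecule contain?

Ring A has only sp³ atoms, so it is not fully conjugated — not aromatic (cyclohexane).
Ring B has a continuous p-orbital overlap around the ring; 2 ring double bonds (4 π electrons) plus a heteroatom lone pair (2) give 6 π electrons. Since 6 = 4n+2 (n=1), ring B is aromatic (imidazole).
Aromatic: B. Total: 1.

1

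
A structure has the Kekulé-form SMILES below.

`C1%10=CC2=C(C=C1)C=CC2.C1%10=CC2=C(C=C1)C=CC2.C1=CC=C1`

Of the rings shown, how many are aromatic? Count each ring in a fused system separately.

The SMILES encodes a six-membered carbon ring with three alternating C=C double bonds, fused to a five-membered carbon ring containing one C=C double bond and one sp³ carbon; a six-membered carbon ring with three alternating C=C double bonds, fused to a five-membered carbon ring containing one C=C double bond and one sp³ carbon; a four-membered carbon ring with two alternating C=C double bonds.
The 6-membered ring is fully conjugated (every ring atom contributes a p orbital); 3 ring double bonds give 6 π electrons. That satisfies 4n+2 with n=1, so it is aromatic (benzene ring).
The 5-membered ring has one sp³ carbon, so it is not fully conjugated — not aromatic (cyclopentene ring).
The second 6-membered ring is fully conjugated (every ring atom contributes a p orbital); 3 ring double bonds give 6 π electrons. Since 6 = 4n+2 (n=1), it is aromatic (benzene ring).
The second 5-membered ring has one sp³ carbon, so it is not fully conjugated — not aromatic (cyclopentene ring).
The 4-membered ring has only sp² ring atoms; a planar conformation would have a fully conjugated π system of 4 electrons. But 4 = 4(1), which is 4n not 4n+2, so it is not aromatic (cyclobutadiene) — cyclobutadiene is antiaromatic and distorts to a rectangle.
2 of the 5 rings are aromatic. Total: 2.

2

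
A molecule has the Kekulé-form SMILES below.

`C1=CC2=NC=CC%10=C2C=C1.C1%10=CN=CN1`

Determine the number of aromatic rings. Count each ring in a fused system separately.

The SMILES encodes two fused six-membered rings, each with three alternating double bonds; one ring is all carbon and the other has one ring nitrogen; a five-membered ring with nitrogens at positions 1 and 3 (one bearing H, one in a C=N bond) and two double bonds.
The fused 6/6-membered bicyclic (with one nitrogen) is a single π system with 10 sp² atoms and 10 π electrons from ring double bonds. 10 = 4(2)+2, so the system is aromatic and both rings count as aromatic (quinoline).
The 5-membered ring with two nitrogens (one N–H, one =N–) is planar and fully conjugated; 2 ring double bonds (4 π electrons) plus a heteroatom lone pair (2) give 6 π electrons. Since 6 = 4n+2 (n=1), it is aromatic (imidazole).
3 of the 3 rings are aromatic. Total: 3.

3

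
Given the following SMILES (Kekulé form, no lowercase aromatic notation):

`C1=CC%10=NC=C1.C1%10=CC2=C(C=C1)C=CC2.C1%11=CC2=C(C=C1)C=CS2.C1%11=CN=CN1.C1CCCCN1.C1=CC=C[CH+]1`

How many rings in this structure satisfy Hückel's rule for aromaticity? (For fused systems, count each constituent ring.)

5

The SMILES encodes a six-membered ring of five carbons and one nitrogen with three alternating double bonds; a six-membered carbon ring with three alternating C=C double bonds, fused to a five-membered carbon ring containing one C=C double bond and one sp³ carbon; a six-membered carbon ring with three alternating C=C double bonds, fused to a five-membered ring containing one sulfur and two C=C double bonds; a five-membered ring with nitrogens at positions 1 and 3 (one bearing H, one in a C=N bond) and two double bonds; a six-membered saturated ring of five carbons and one N–H nitrogen; a five-membered all-carbon ring bearing a positive charge on one carbon, with two C=C double bonds.
The 6-membered ring with one nitrogen has a continuous p-orbital overlap around the ring; 3 ring double bonds give 6 π electrons. 6 = 4(1)+2, so it is aromatic (pyridine).
The 6-membered ring is planar and fully conjugated; 3 ring double bonds give 6 π electrons. Since 6 = 4n+2 (n=1), it is aromatic (benzene ring).
The 5-membered ring has one sp³ carbon, so it is not fully conjugated — not aromatic (cyclopentene ring).
The fused 6/5-membered bicyclic (with one sulfur) is a single π system with 9 sp² atoms and 10 π electrons from ring double bonds plus a heteroatom lone pair. 10 = 4(2)+2, so the system is aromatic and both rings count as aromatic (benzothiophene).
The 5-membered ring with two nitrogens (one N–H, one =N–) is planar and fully conjugated; 2 ring double bonds (4 π electrons) plus a heteroatom lone pair (2) give 6 π electrons. That satisfies 4n+2 with n=1, so it is aromatic (imidazole).
The 6-membered ring with one N–H has only sp³ atoms, so it is not fully conjugated — not aromatic (piperidine).
The second 5-membered ring has only sp² ring atoms; a planar conformation would have a fully conjugated π system of 4 electrons. But 4 = 4(1), which is 4n not 4n+2, so it is not aromatic (cyclopentadienyl cation).
5 of the 8 rings are aromatic. Total: 5.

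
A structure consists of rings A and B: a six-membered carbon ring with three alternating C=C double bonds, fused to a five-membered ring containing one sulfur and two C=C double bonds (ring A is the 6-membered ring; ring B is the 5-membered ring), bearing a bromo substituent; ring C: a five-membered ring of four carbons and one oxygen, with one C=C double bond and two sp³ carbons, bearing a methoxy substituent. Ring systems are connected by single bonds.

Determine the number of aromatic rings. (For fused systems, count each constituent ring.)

Rings A and B form a fused bicyclic system (with one sulfur) with 9 sp² atoms and 10 π electrons from ring double bonds plus a heteroatom lone pair. 10 = 4(2)+2, so the system is aromatic and both rings count as aromatic (benzothiophene).
Ring C has two sp³ carbons, so it is not fully conjugated — not aromatic (2,3-dihydrofuran).
Aromatic: A, B. Total: 2.

2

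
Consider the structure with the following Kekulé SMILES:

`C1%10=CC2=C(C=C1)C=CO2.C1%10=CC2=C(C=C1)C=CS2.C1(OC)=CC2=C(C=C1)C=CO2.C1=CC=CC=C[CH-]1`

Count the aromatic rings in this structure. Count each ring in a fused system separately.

The SMILES encodes a six-membered carbon ring with three alternating C=C double bonds, fused to a five-membered ring containing one oxygen and two C=C double bonds; a six-membered carbon ring with three alternating C=C double bonds, fused to a five-membered ring containing one sulfur and two C=C double bonds; a six-membered carbon ring with three alternating C=C double bonds, fused to a five-membered ring containing one oxygen and two C=C double bonds; a seven-membered all-carbon ring bearing a negative charge on one carbon, with three C=C double bonds.
The fused 6/5-membered bicyclic (with one oxygen) is a single π system with 9 sp² atoms and 10 π electrons from ring double bonds plus a heteroatom lone pair. 10 = 4(2)+2, so the system is aromatic and both rings count as aromatic (benzofuran).
The fused 6/5-membered bicyclic (with one sulfur) is a single π system with 9 sp² atoms and 10 π electrons from ring double bonds plus a heteroatom lone pair. 10 = 4(2)+2, so the system is aromatic and both rings count as aromatic (benzothiophene).
The fused 6/5-membered bicyclic (with one oxygen) is a single π system with 9 sp² atoms and 10 π electrons from ring double bonds plus a heteroatom lone pair. 10 = 4(2)+2, so the system is aromatic and both rings count as aromatic (benzofuran).
The 7-membered ring has only sp² ring atoms; a planar conformation would have a fully conjugated π system of 8 electrons. But 8 = 4(2), which is 4n not 4n+2, so it is not aromatic (cycloheptatrienyl anion).
6 of the 7 rings are aromatic. Total: 6.

6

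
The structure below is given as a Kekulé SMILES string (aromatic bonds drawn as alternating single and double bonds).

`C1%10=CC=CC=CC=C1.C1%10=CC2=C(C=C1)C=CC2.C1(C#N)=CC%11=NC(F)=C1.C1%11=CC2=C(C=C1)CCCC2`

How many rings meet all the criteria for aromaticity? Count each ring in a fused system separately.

The SMILES encodes an eight-membered carbon ring with four alternating C=C double bonds; a six-membered carbon ring with three alternating C=C double bonds, fused to a five-membered carbon ring containing one C=C double bond and one sp³ carbon; a six-membered ring of five carbons and one nitrogen with three alternating double bonds; a six-membered carbon ring with three alternating C=C double bonds, fused to a saturated six-membered carbon ring.
The 8-membered ring has only sp² ring atoms; a planar conformation would have a fully conjugated π system of 8 electrons. But 8 = 4(2), which is 4n not 4n+2, so it is not aromatic (cyclooctatetraene) — cyclooctatetraene distorts into a non-planar tub to avoid antiaromaticity.
The 6-membered ring is planar and fully conjugated; 3 ring double bonds give 6 π electrons. Since 6 = 4n+2 (n=1), it is aromatic (benzene ring).
The 5-membered ring has one sp³ carbon, so it is not fully conjugated — not aromatic (cyclopentene ring).
The 6-membered ring with one nitrogen is fully conjugated (every ring atom contributes a p orbital); 3 ring double bonds give 6 π electrons. Since 6 = 4n+2 (n=1), it is aromatic (pyridine).
The second 6-membered ring has a continuous p-orbital overlap around the ring; 3 ring double bonds give 6 π electrons. Since 6 = 4n+2 (n=1), it is aromatic (benzene ring).
The third 6-membered ring has four sp³ carbons, so it is not fully conjugated — not aromatic (cyclohexane ring).
3 of the 6 rings are aromatic. Total: 3.

3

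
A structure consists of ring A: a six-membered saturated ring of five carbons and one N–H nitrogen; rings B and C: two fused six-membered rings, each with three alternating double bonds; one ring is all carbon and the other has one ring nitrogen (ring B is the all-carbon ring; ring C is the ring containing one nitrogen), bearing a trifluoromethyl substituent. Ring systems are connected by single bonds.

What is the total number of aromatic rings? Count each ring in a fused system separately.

Ring A has only sp³ atoms, so it is not fully conjugated — not aromatic (piperidine).
Rings B and C form a fused bicyclic system (with one nitrogen) with 10 sp² atoms and 10 π electrons from ring double bonds. 10 = 4(2)+2, so the system is aromatic and both rings count as aromatic (quinoline).
Aromatic: B, C. Total: 2.

2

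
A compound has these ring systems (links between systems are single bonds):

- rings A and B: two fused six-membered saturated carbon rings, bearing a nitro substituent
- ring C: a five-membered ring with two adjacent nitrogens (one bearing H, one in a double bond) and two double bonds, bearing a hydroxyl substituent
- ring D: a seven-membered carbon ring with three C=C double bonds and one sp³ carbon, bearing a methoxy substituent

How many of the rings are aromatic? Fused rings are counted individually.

1

Ring A has only sp³ atoms, so it is not fully conjugated — not aromatic (cyclohexane ring).
Ring B has only sp³ atoms, so it is not fully conjugated — not aromatic (cyclohexane ring).
Ring C is planar and fully conjugated; 2 ring double bonds (4 π electrons) plus a heteroatom lone pair (2) give 6 π electrons. That satisfies 4n+2 with n=1, so ring C is aromatic (pyrazole).
Ring D has one sp³ carbon, so it is not fully conjugated — not aromatic (cycloheptatriene).
Aromatic: C. Total: 1.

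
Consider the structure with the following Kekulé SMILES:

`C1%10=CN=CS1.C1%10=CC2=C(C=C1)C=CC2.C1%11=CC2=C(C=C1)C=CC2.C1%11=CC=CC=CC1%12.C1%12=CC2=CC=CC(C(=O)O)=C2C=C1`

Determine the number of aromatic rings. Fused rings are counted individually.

The SMILES encodes a five-membered ring with a sulfur at position 1 and a nitrogen at position 3 (in a C=N bond), with two double bonds; a six-membered carbon ring with three alternating C=C double bonds, fused to a five-membered carbon ring containing one C=C double bond and one sp³ carbon; a six-membered carbon ring with three alternating C=C double bonds, fused to a five-membered carbon ring containing one C=C double bond and one sp³ carbon; a seven-membered carbon ring with three C=C double bonds and one sp³ carbon; two fused six-membered carbon rings, each with three alternating C=C double bonds.
The 5-membered ring with one sulfur and one =N– is planar and fully conjugated; 2 ring double bonds (4 π electrons) plus a heteroatom lone pair (2) give 6 π electrons. That satisfies 4n+2 with n=1, so it is aromatic (thiazole).
The 6-membered ring is planar and fully conjugated; 3 ring double bonds give 6 π electrons. That satisfies 4n+2 with n=1, so it is aromatic (benzene ring).
The 5-membered ring has one sp³ carbon, so it is not fully conjugated — not aromatic (cyclopentene ring).
The second 6-membered ring is planar and fully conjugated; 3 ring double bonds give 6 π electrons. 6 = 4(1)+2, so it is aromatic (benzene ring).
The second 5-membered ring has one sp³ carbon, so it is not fully conjugated — not aromatic (cyclopentene ring).
The 7-membered ring has one sp³ carbon, so it is not fully conjugated — not aromatic (cycloheptatriene).
The fused 6/6-membered bicyclic is a single π system with 10 sp² atoms and 10 π electrons from ring double bonds. 10 = 4(2)+2, so the system is aromatic and both rings count as aromatic (naphthalene).
5 of the 8 rings are aromatic. Total: 5.

5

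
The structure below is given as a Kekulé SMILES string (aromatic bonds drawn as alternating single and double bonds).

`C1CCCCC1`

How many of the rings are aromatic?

The SMILES encodes a six-membered saturated carbon ring.
The 6-membered ring has only sp³ atoms, so it is not fully conjugated — not aromatic (cyclohexane).

0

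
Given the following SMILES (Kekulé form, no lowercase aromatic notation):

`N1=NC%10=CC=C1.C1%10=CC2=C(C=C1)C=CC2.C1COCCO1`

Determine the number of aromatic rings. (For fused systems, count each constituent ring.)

2

The SMILES encodes a six-membered ring with two adjacent nitrogens and three alternating double bonds; a six-membered carbon ring with three alternating C=C double bonds, fused to a five-membered carbon ring containing one C=C double bond and one sp³ carbon; a six-membered saturated ring with oxygens at positions 1 and 4.
The 6-membered ring with two nitrogens (1,2) has a continuous p-orbital overlap around the ring; 3 ring double bonds give 6 π electrons. That satisfies 4n+2 with n=1, so it is aromatic (pyridazine).
The 6-membered ring has a continuous p-orbital overlap around the ring; 3 ring double bonds give 6 π electrons. That satisfies 4n+2 with n=1, so it is aromatic (benzene ring).
The 5-membered ring has one sp³ carbon, so it is not fully conjugated — not aromatic (cyclopentene ring).
The 6-membered ring with two oxygens (1,4) has only sp³ atoms, so it is not fully conjugated — not aromatic (1,4-dioxane).
2 of the 4 rings are aromatic. Total: 2.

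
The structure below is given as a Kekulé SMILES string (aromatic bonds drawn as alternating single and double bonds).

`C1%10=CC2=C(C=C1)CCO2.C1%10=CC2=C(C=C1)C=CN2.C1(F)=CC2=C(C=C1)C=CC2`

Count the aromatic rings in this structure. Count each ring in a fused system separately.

The SMILES encodes a six-membered carbon ring with three alternating C=C double bonds, fused to a five-membered ring containing one oxygen and two sp³ carbons; a six-membered carbon ring with three alternating C=C double bonds, fused to a five-membered ring containing one N–H nitrogen and two C=C double bonds; a six-membered carbon ring with three alternating C=C double bonds, fused to a five-membered carbon ring containing one C=C double bond and one sp³ carbon.
The 6-membered ring is planar and fully conjugated; 3 ring double bonds give 6 π electrons. 6 = 4(1)+2, so it is aromatic (benzene ring).
The 5-membered ring with one oxygen has two sp³ carbons, so it is not fully conjugated — not aromatic (oxolane ring).
The fused 6/5-membered bicyclic (with one N–H) is a single π system with 9 sp² atoms and 10 π electrons from ring double bonds plus a heteroatom lone pair. 10 = 4(2)+2, so the system is aromatic and both rings count as aromatic (indole).
The second 6-membered ring has a continuous p-orbital overlap around the ring; 3 ring double bonds give 6 π electrons. 6 = 4(1)+2, so it is aromatic (benzene ring).
The 5-membered ring has one sp³ carbon, so it is not fully conjugated — not aromatic (cyclopentene ring).
4 of the 6 rings are aromatic. Total: 4.

4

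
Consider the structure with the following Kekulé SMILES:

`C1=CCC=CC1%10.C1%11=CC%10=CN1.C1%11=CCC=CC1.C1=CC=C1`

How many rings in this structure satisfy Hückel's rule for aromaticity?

1

The SMILES encodes a six-membered carbon ring with two isolated C=C double bonds and two sp³ carbons; a five-membered ring of four carbons and one nitrogen bearing a hydrogen, with two C=C double bonds; a six-membered carbon ring with two isolated C=C double bonds and two sp³ carbons; a four-membered carbon ring with two alternating C=C double bonds.
The 6-membered ring has two sp³ carbons, so it is not fully conjugated — not aromatic (1,4-cyclohexadiene).
The 5-membered ring with one N–H has a continuous p-orbital overlap around the ring; 2 ring double bonds (4 π electrons) plus a heteroatom lone pair (2) give 6 π electrons. Since 6 = 4n+2 (n=1), it is aromatic (pyrrole).
The second 6-membered ring has two sp³ carbons, so it is not fully conjugated — not aromatic (1,4-cyclohexadiene).
The 4-membered ring has only sp² ring atoms; a planar conformation would have a fully conjugated π system of 4 electrons. But 4 = 4(1), which is 4n not 4n+2, so it is not aromatic (cyclobutadiene) — cyclobutadiene is antiaromatic and distorts to a rectangle.
1 of the 4 rings is aromatic. Total: 1.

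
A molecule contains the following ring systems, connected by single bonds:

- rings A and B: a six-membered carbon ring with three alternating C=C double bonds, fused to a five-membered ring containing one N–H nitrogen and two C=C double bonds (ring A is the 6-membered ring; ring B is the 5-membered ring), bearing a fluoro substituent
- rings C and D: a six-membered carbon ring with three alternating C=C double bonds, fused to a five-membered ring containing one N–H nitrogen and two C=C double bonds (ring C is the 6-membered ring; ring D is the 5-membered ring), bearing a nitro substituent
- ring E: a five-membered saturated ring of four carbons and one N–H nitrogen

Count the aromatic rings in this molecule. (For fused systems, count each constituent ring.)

4

Rings A and B form a fused bicyclic system (with one N–H) with 9 sp² atoms and 10 π electrons from ring double bonds plus a heteroatom lone pair. 10 = 4(2)+2, so the system is aromatic and both rings count as aromatic (indole).
Rings C and D form a fused bicyclic system (with one N–H) with 9 sp² atoms and 10 π electrons from ring double bonds plus a heteroatom lone pair. 10 = 4(2)+2, so the system is aromatic and both rings count as aromatic (indole).
Ring E has only sp³ atoms, so it is not fully conjugated — not aromatic (pyrrolidine).
Aromatic: A, B, C, D. Total: 4.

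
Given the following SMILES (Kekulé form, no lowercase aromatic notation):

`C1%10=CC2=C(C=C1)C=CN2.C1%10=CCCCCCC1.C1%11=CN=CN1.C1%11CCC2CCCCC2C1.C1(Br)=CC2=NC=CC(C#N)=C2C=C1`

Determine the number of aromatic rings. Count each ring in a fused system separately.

5

The SMILES encodes a six-membered carbon ring with three alternating C=C double bonds, fused to a five-membered ring containing one N–H nitrogen and two C=C double bonds; an eight-membered carbon ring with one C=C double bond; a five-membered ring with nitrogens at positions 1 and 3 (one bearing H, one in a C=N bond) and two double bonds; two fused six-membered saturated carbon rings; two fused six-membered rings, each with three alternating double bonds; one ring is all carbon and the other has one ring nitrogen.
The fused 6/5-membered bicyclic (with one N–H) is a single π system with 9 sp² atoms and 10 π electrons from ring double bonds plus a heteroatom lone pair. 10 = 4(2)+2, so the system is aromatic and both rings count as aromatic (indole).
The 8-membered ring has six sp³ carbons, so it is not fully conjugated — not aromatic (cyclooctene).
The 5-membered ring with two nitrogens (one N–H, one =N–) is fully conjugated (every ring atom contributes a p orbital); 2 ring double bonds (4 π electrons) plus a heteroatom lone pair (2) give 6 π electrons. Since 6 = 4n+2 (n=1), it is aromatic (imidazole).
The 6-membered ring has only sp³ atoms, so it is not fully conjugated — not aromatic (cyclohexane ring).
The second 6-membered ring has only sp³ atoms, so it is not fully conjugated — not aromatic (cyclohexane ring).
The fused 6/6-membered bicyclic (with one nitrogen) is a single π system with 10 sp² atoms and 10 π electrons from ring double bonds. 10 = 4(2)+2, so the system is aromatic and both rings count as aromatic (quinoline).
5 of the 8 rings are aromatic. Total: 5.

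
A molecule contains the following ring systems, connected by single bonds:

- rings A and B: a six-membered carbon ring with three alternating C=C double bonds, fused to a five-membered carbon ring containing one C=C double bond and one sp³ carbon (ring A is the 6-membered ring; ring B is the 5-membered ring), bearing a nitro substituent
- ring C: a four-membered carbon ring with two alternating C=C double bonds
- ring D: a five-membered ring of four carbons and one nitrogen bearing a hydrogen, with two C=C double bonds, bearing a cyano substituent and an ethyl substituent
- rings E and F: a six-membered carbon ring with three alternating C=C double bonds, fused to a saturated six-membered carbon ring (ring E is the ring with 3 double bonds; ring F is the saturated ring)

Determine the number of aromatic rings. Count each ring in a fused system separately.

Ring A is planar and fully conjugated; 3 ring double bonds give 6 π electrons. Since 6 = 4n+2 (n=1), ring A is aromatic (benzene ring).
Ring B has one sp³ carbon, so it is not fully conjugated — not aromatic (cyclopentene ring).
Ring C has only sp² ring atoms; a planar conformation would have a fully conjugated π system of 4 electrons. But 4 = 4(1), which is 4n not 4n+2, so ring C is not aromatic (cyclobutadiene) — cyclobutadiene is antiaromatic and distorts to a rectangle.
Ring D has a continuous p-orbital overlap around the ring; 2 ring double bonds (4 π electrons) plus a heteroatom lone pair (2) give 6 π electrons. Since 6 = 4n+2 (n=1), ring D is aromatic (pyrrole).
Ring E is planar and fully conjugated; 3 ring double bonds give 6 π electrons. That satisfies 4n+2 with n=1, so ring E is aromatic (benzene ring).
Ring F has four sp³ carbons, so it is not fully conjugated — not aromatic (cyclohexane ring).
Aromatic: A, D, E. Total: 3.

3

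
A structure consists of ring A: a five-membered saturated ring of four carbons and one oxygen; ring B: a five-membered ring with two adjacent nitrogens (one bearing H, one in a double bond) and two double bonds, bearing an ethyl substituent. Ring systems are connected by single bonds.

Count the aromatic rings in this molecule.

Ring A has only sp³ atoms, so it is not fully conjugated — not aromatic (tetrahydrofuran).
Ring B has a continuous p-orbital overlap around the ring; 2 ring double bonds (4 π electrons) plus a heteroatom lone pair (2) give 6 π electrons. 6 = 4(1)+2, so ring B is aromatic (pyrazole).
Aromatic: B. Total: 1.

1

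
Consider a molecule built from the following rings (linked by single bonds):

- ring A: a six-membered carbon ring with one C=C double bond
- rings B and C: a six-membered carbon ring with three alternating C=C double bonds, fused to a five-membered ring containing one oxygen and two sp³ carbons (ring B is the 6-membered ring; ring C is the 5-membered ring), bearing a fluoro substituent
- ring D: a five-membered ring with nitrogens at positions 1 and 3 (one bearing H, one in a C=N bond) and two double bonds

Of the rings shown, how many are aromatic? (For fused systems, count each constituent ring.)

Ring A has four sp³ carbons, so it is not fully conjugated — not aromatic (cyclohexene).
Ring B is fully conjugated (every ring atom contributes a p orbital); 3 ring double bonds give 6 π electrons. Since 6 = 4n+2 (n=1), ring B is aromatic (benzene ring).
Ring C has two sp³ carbons, so it is not fully conjugated — not aromatic (oxolane ring).
Ring D is planar and fully conjugated; 2 ring double bonds (4 π electrons) plus a heteroatom lone pair (2) give 6 π electrons. That satisfies 4n+2 with n=1, so ring D is aromatic (imidazole).
Aromatic: B, D. Total: 2.

2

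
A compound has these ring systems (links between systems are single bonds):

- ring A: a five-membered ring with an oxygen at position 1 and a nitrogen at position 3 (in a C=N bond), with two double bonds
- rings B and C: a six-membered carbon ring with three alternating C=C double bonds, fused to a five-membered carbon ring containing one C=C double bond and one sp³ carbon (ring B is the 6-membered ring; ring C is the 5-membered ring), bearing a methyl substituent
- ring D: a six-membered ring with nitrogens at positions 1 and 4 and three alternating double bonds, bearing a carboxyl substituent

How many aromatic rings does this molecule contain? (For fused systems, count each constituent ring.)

Ring A is fully conjugated (every ring atom contributes a p orbital); 2 ring double bonds (4 π electrons) plus a heteroatom lone pair (2) give 6 π electrons. Since 6 = 4n+2 (n=1), ring A is aromatic (oxazole).
Ring B is planar and fully conjugated; 3 ring double bonds give 6 π electrons. Since 6 = 4n+2 (n=1), ring B is aromatic (benzene ring).
Ring C has one sp³ carbon, so it is not fully conjugated — not aromatic (cyclopentene ring).
Ring D is fully conjugated (every ring atom contributes a p orbital); 3 ring double bonds give 6 π electrons. Since 6 = 4n+2 (n=1), ring D is aromatic (pyrazine).
Aromatic: A, B, D. Total: 3.

3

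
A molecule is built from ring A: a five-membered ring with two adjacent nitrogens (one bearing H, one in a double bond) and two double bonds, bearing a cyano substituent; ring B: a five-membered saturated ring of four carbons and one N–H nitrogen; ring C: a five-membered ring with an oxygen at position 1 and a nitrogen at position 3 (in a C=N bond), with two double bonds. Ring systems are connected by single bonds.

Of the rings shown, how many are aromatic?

2

Ring A has a continuous p-orbital overlap around the ring; 2 ring double bonds (4 π electrons) plus a heteroatom lone pair (2) give 6 π electrons. That satisfies 4n+2 with n=1, so ring A is aromatic (pyrazole).
Ring B has only sp³ atoms, so it is not fully conjugated — not aromatic (pyrrolidine).
Ring C is planar and fully conjugated; 2 ring double bonds (4 π electrons) plus a heteroatom lone pair (2) give 6 π electrons. Since 6 = 4n+2 (n=1), ring C is aromatic (oxazole).
Aromatic: A, C. Total: 2.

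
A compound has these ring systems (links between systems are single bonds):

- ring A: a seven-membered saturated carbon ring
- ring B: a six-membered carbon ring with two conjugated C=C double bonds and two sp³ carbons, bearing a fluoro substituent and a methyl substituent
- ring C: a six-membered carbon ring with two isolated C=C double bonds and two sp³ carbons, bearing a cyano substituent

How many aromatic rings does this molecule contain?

Ring A has only sp³ atoms, so it is not fully conjugated — not aromatic (cycloheptane).
Ring B has two sp³ carbons, so it is not fully conjugated — not aromatic (1,3-cyclohexadiene).
Ring C has two sp³ carbons, so it is not fully conjugated — not aromatic (1,4-cyclohexadiene).
No ring is aromatic. Total: 0.

0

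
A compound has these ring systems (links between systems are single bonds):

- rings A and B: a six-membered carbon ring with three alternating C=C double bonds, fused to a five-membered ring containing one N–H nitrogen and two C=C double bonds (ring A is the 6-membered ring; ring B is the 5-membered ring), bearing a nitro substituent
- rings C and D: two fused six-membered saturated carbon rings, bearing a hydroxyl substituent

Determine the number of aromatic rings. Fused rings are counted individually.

Rings A and B form a fused bicyclic system (with one N–H) with 9 sp² atoms and 10 π electrons from ring double bonds plus a heteroatom lone pair. 10 = 4(2)+2, so the system is aromatic and both rings count as aromatic (indole).
Ring C has only sp³ atoms, so it is not fully conjugated — not aromatic (cyclohexane ring).
Ring D has only sp³ atoms, so it is not fully conjugated — not aromatic (cyclohexane ring).
Aromatic: A, B. Total: 2.

2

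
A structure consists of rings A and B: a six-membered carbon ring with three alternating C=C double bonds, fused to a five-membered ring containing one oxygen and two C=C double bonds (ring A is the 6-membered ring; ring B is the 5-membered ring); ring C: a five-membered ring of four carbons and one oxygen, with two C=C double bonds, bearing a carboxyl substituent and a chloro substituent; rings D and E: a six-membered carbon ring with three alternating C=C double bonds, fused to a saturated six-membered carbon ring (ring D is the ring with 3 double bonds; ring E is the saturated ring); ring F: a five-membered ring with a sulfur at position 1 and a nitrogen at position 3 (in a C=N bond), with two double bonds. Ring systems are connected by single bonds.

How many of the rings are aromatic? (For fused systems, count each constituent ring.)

Rings A and B form a fused bicyclic system (with one oxygen) with 9 sp² atoms and 10 π electrons from ring double bonds plus a heteroatom lone pair. 10 = 4(2)+2, so the system is aromatic and both rings count as aromatic (benzofuran).
Ring C is fully conjugated (every ring atom contributes a p orbital); 2 ring double bonds (4 π electrons) plus a heteroatom lone pair (2) give 6 π electrons. 6 = 4(1)+2, so ring C is aromatic (furan).
Ring D is planar and fully conjugated; 3 ring double bonds give 6 π electrons. That satisfies 4n+2 with n=1, so ring D is aromatic (benzene ring).
Ring E has four sp³ carbons, so it is not fully conjugated — not aromatic (cyclohexane ring).
Ring F has a continuous p-orbital overlap around the ring; 2 ring double bonds (4 π electrons) plus a heteroatom lone pair (2) give 6 π electrons. 6 = 4(1)+2, so ring F is aromatic (thiazole).
Aromatic: A, B, C, D, F. Total: 5.

5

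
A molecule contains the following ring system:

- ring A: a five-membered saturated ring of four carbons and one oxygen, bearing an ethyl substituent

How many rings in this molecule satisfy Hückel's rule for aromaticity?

0

Ring A has only sp³ atoms, so it is not fully conjugated — not aromatic (tetrahydrofuran).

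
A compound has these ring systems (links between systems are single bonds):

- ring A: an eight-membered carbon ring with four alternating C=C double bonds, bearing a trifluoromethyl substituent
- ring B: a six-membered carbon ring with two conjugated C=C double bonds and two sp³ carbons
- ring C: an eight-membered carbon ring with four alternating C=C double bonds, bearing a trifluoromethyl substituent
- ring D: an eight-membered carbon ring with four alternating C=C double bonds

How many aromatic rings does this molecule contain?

Ring A has only sp² ring atoms; a planar conformation would have a fully conjugated π system of 8 electrons. But 8 = 4(2), which is 4n not 4n+2, so ring A is not aromatic (cyclooctatetraene) — cyclooctatetraene distorts into a non-planar tub to avoid antiaromaticity.
Ring B has two sp³ carbons, so it is not fully conjugated — not aromatic (1,3-cyclohexadiene).
Ring C has only sp² ring atoms; a planar conformation would have a fully conjugated π system of 8 electrons. But 8 = 4(2), which is 4n not 4n+2, so ring C is not aromatic (cyclooctatetraene) — cyclooctatetraene distorts into a non-planar tub to avoid antiaromaticity.
Ring D has only sp² ring atoms; a planar conformation would have a fully conjugated π system of 8 electrons. But 8 = 4(2), which is 4n not 4n+2, so ring D is not aromatic (cyclooctatetraene) — cyclooctatetraene distorts into a non-planar tub to avoid antiaromaticity.
No ring is aromatic. Total: 0.

0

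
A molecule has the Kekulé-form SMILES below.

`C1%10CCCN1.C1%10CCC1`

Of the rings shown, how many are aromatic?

0

The SMILES encodes a five-membered saturated ring of four carbons and one N–H nitrogen; a four-membered saturated carbon ring.
The 5-membered ring with one N–H has only sp³ atoms, so it is not fully conjugated — not aromatic (pyrrolidine).
The 4-membered ring has only sp³ atoms, so it is not fully conjugated — not aromatic (cyclobutane).
None of the rings are aromatic. Total: 0.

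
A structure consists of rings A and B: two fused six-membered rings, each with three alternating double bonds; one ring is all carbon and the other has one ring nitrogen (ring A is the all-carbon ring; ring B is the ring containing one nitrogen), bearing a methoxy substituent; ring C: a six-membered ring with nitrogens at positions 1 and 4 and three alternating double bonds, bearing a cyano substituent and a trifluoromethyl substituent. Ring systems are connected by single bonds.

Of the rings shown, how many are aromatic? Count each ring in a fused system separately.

Rings A and B form a fused bicyclic system (with one nitrogen) with 10 sp² atoms and 10 π electrons from ring double bonds. 10 = 4(2)+2, so the system is aromatic and both rings count as aromatic (quinoline).
Ring C has a continuous p-orbital overlap around the ring; 3 ring double bonds give 6 π electrons. 6 = 4(1)+2, so ring C is aromatic (pyrazine).
Aromatic: A, B, C. Total: 3.

3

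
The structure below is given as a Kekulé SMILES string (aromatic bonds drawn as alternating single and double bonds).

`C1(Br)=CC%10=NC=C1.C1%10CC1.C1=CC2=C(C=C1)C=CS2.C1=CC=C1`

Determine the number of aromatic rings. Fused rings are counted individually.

3

The SMILES encodes a six-membered ring of five carbons and one nitrogen with three alternating double bonds; a three-membered saturated carbon ring; a six-membered carbon ring with three alternating C=C double bonds, fused to a five-membered ring containing one sulfur and two C=C double bonds; a four-membered carbon ring with two alternating C=C double bonds.
The 6-membered ring with one nitrogen is planar and fully conjugated; 3 ring double bonds give 6 π electrons. That satisfies 4n+2 with n=1, so it is aromatic (pyridine).
The 3-membered ring has only sp³ atoms, so it is not fully conjugated — not aromatic (cyclopropane).
The fused 6/5-membered bicyclic (with one sulfur) is a single π system with 9 sp² atoms and 10 π electrons from ring double bonds plus a heteroatom lone pair. 10 = 4(2)+2, so the system is aromatic and both rings count as aromatic (benzothiophene).
The 4-membered ring has only sp² ring atoms; a planar conformation would have a fully conjugated π system of 4 electrons. But 4 = 4(1), which is 4n not 4n+2, so it is not aromatic (cyclobutadiene) — cyclobutadiene is antiaromatic and distorts to a rectangle.
3 of the 5 rings are aromatic. Total: 3.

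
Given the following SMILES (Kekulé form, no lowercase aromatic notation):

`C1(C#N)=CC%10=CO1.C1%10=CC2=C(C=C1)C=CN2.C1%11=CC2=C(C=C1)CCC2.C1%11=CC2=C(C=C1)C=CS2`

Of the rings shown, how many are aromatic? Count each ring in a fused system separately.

The SMILES encodes a five-membered ring of four carbons and one oxygen, with two C=C double bonds; a six-membered carbon ring with three alternating C=C double bonds, fused to a five-membered ring containing one N–H nitrogen and two C=C double bonds; a six-membered carbon ring with three alternating C=C double bonds, fused to a saturated five-membered carbon ring; a six-membered carbon ring with three alternating C=C double bonds, fused to a five-membered ring containing one sulfur and two C=C double bonds.
The 5-membered ring with one oxygen has a continuous p-orbital overlap around the ring; 2 ring double bonds (4 π electrons) plus a heteroatom lone pair (2) give 6 π electrons. 6 = 4(1)+2, so it is aromatic (furan).
The fused 6/5-membered bicyclic (with one N–H) is a single π system with 9 sp² atoms and 10 π electrons from ring double bonds plus a heteroatom lone pair. 10 = 4(2)+2, so the system is aromatic and both rings count as aromatic (indole).
The 6-membered ring is planar and fully conjugated; 3 ring double bonds give 6 π electrons. Since 6 = 4n+2 (n=1), it is aromatic (benzene ring).
The 5-membered ring has three sp³ carbons, so it is not fully conjugated — not aromatic (cyclopentane ring).
The fused 6/5-membered bicyclic (with one sulfur) is a single π system with 9 sp² atoms and 10 π electrons from ring double bonds plus a heteroatom lone pair. 10 = 4(2)+2, so the system is aromatic and both rings count as aromatic (benzothiophene).
6 of the 7 rings are aromatic. Total: 6.

6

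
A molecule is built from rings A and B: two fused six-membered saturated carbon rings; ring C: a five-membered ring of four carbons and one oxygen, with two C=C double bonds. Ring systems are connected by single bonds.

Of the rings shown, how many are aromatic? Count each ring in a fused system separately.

1

Ring A has only sp³ atoms, so it is not fully conjugated — not aromatic (cyclohexane ring).
Ring B has only sp³ atoms, so it is not fully conjugated — not aromatic (cyclohexane ring).
Ring C is fully conjugated (every ring atom contributes a p orbital); 2 ring double bonds (4 π electrons) plus a heteroatom lone pair (2) give 6 π electrons. Since 6 = 4n+2 (n=1), ring C is aromatic (furan).
Aromatic: C. Total: 1.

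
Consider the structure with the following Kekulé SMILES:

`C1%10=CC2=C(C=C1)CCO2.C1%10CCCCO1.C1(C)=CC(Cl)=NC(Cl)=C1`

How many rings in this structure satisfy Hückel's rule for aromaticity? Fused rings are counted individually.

The SMILES encodes a six-membered carbon ring with three alternating C=C double bonds, fused to a five-membered ring containing one oxygen and two sp³ carbons; a six-membered saturated ring of five carbons and one oxygen; a six-membered ring of five carbons and one nitrogen with three alternating double bonds.
The 6-membered ring is fully conjugated (every ring atom contributes a p orbital); 3 ring double bonds give 6 π electrons. 6 = 4(1)+2, so it is aromatic (benzene ring).
The 5-membered ring with one oxygen has two sp³ carbons, so it is not fully conjugated — not aromatic (oxolane ring).
The 6-membered ring with one oxygen has only sp³ atoms, so it is not fully conjugated — not aromatic (tetrahydropyran).
The 6-membered ring with one nitrogen is planar and fully conjugated; 3 ring double bonds give 6 π electrons. That satisfies 4n+2 with n=1, so it is aromatic (pyridine).
2 of the 4 rings are aromatic. Total: 2.

2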